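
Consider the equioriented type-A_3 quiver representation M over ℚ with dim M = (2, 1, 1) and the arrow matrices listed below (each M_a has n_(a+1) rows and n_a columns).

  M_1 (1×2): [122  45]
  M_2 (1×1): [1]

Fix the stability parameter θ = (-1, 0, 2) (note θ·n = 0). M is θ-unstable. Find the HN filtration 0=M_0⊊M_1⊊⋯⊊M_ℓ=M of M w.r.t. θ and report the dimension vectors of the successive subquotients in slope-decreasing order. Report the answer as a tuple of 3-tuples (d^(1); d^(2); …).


Barcode: M ≅ I[1,1], I[1,3]. HN layers by μ_θ (3 steps, strictly decreasing):
  μ^(1)=2; μ^(2)=0; μ^(3)=-1

((0, 0, 1); (0, 1, 0); (2, 0, 0))


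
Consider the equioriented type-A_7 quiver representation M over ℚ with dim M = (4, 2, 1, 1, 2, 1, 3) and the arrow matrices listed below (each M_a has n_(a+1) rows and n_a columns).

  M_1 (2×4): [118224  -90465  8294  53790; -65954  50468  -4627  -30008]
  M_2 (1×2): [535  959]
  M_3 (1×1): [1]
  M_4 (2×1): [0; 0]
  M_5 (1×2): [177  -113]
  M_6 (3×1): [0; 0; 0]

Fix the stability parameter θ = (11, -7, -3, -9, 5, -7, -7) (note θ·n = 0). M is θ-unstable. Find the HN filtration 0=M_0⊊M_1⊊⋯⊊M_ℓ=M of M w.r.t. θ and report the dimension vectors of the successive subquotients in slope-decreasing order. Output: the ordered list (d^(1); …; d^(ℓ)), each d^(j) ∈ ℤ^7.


Interval decomposition of M: I[1,1]^2, I[1,2], I[1,4], I[5,5], I[5,6], I[7,7]^3.
HN type (ℓ=6): μ^(1)=11; μ^(2)=5; μ^(3)=2; μ^(4)=-1; μ^(5)=-2; μ^(6)=-7

((2, 0, 0, 0, 0, 0, 0); (0, 0, 0, 0, 1, 0, 0); (1, 1, 0, 0, 0, 0, 0); (0, 0, 0, 0, 1, 1, 0); (1, 1, 1, 1, 0, 0, 0); (0, 0, 0, 0, 0, 0, 3))


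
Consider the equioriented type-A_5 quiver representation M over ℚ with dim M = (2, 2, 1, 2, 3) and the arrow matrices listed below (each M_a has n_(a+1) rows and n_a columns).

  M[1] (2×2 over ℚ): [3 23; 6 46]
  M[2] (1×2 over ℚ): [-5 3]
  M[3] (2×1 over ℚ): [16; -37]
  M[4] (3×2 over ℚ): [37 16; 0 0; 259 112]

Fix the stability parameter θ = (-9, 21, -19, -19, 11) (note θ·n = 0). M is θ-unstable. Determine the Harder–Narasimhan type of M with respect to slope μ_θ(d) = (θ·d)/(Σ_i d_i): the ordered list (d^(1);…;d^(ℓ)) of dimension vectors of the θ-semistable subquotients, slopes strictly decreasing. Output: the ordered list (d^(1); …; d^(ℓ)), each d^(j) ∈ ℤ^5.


Via rank(M_{q-1}∘⋯∘M_p): M ≅ I[1,1], I[1,4], I[2,2], I[4,5], I[5,5]^2.
μ_θ-semistable layers: μ^(1)=21; μ^(2)=11; μ^(3)=-17/3; μ^(4)=-9; μ^(5)=-19

((0, 1, 0, 0, 0); (0, 0, 0, 0, 3); (0, 1, 1, 1, 0); (2, 0, 0, 0, 0); (0, 0, 0, 1, 0))


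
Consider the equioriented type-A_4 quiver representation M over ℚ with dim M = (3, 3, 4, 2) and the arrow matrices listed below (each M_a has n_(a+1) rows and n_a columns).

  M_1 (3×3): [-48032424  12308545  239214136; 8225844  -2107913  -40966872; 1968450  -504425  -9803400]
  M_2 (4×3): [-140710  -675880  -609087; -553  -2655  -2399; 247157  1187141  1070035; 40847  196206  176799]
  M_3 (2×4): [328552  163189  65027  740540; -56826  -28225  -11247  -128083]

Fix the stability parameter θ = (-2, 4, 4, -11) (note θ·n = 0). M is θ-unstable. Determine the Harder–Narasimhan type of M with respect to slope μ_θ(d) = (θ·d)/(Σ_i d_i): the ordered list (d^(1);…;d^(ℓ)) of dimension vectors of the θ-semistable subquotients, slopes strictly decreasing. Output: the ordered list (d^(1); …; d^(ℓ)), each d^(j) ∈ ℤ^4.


Barcode: M ≅ I[1,1], I[1,3], I[1,4], I[2,3], I[3,4]. HN layers by μ_θ (4 steps, strictly decreasing):
  μ^(1)=4; μ^(2)=-1; μ^(3)=-2; μ^(4)=-7/2

((0, 2, 2, 0); (0, 1, 1, 1); (3, 0, 0, 0); (0, 0, 1, 1))


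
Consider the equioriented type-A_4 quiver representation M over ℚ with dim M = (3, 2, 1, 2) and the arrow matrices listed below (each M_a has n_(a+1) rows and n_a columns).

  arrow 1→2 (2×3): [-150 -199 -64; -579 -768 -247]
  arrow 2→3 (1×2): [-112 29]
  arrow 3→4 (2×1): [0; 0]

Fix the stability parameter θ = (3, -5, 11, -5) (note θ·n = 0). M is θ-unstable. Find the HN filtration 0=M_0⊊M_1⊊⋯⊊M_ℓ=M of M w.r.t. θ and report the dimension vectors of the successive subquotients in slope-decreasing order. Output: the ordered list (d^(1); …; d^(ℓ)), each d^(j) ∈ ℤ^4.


Interval decomposition of M: I[1,1], I[1,2], I[1,3], I[4,4]^2.
HN type (ℓ=4): μ^(1)=11; μ^(2)=3; μ^(3)=-1; μ^(4)=-5

((0, 0, 1, 0); (1, 0, 0, 0); (2, 2, 0, 0); (0, 0, 0, 2))


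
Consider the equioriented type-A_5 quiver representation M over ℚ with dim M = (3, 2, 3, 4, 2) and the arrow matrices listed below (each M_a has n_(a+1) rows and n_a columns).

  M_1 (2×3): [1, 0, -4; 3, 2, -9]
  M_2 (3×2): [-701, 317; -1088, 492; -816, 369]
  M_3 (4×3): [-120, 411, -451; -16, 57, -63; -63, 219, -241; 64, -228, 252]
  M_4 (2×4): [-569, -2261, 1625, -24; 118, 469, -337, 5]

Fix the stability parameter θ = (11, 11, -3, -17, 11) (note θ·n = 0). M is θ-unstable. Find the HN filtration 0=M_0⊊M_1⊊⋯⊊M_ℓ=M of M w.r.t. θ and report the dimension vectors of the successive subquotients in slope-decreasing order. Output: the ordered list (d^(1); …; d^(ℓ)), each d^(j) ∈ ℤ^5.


Via rank(M_{q-1}∘⋯∘M_p): M ≅ I[1,1], I[1,5]^2, I[3,4], I[4,4].
μ_θ-semistable layers: μ^(1)=11; μ^(2)=1/2; μ^(3)=-10; μ^(4)=-17

((1, 0, 0, 0, 2); (2, 2, 2, 2, 0); (0, 0, 1, 1, 0); (0, 0, 0, 1, 0))


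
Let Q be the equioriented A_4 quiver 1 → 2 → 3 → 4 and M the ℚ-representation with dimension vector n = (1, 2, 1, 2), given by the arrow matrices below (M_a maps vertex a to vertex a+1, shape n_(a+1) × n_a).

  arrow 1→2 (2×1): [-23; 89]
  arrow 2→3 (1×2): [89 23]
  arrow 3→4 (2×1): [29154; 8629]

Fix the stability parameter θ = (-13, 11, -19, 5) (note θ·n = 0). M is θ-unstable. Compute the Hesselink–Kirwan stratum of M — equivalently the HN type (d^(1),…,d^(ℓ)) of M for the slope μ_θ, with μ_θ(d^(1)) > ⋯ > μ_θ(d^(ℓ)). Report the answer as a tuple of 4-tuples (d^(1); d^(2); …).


Via rank(M_{q-1}∘⋯∘M_p): M ≅ I[1,2], I[2,4], I[4,4].
μ_θ-semistable layers: μ^(1)=11; μ^(2)=5; μ^(3)=-4; μ^(4)=-13

((0, 1, 0, 0); (0, 0, 0, 2); (0, 1, 1, 0); (1, 0, 0, 0))


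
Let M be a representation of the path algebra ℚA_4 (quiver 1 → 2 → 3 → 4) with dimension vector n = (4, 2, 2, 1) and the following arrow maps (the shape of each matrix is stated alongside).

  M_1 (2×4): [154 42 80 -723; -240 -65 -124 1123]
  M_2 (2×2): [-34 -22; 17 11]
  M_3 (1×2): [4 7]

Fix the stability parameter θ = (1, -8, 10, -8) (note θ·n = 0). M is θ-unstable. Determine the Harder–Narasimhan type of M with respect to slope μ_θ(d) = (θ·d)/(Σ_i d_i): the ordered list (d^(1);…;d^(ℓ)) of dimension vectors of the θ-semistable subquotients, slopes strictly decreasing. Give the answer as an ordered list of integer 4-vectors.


Interval decomposition of M: I[1,1]^2, I[1,2], I[1,4], I[3,3].
HN type (ℓ=3): μ^(1)=10; μ^(2)=1; μ^(3)=-7/2

((0, 0, 1, 0); (2, 0, 1, 1); (2, 2, 0, 0))


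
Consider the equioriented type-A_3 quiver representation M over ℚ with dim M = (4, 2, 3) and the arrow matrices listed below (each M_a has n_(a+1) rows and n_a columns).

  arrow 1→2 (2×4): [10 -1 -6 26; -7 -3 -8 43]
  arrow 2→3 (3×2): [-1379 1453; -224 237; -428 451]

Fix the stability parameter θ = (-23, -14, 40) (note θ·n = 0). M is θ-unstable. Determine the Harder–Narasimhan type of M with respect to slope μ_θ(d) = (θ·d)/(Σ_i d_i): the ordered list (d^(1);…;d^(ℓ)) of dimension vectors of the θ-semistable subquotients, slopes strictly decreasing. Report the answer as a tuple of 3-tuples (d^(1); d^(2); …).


Interval decomposition of M: I[1,1]^2, I[1,3]^2, I[3,3].
HN type (ℓ=3): μ^(1)=40; μ^(2)=-14; μ^(3)=-23

((0, 0, 3); (0, 2, 0); (4, 0, 0))


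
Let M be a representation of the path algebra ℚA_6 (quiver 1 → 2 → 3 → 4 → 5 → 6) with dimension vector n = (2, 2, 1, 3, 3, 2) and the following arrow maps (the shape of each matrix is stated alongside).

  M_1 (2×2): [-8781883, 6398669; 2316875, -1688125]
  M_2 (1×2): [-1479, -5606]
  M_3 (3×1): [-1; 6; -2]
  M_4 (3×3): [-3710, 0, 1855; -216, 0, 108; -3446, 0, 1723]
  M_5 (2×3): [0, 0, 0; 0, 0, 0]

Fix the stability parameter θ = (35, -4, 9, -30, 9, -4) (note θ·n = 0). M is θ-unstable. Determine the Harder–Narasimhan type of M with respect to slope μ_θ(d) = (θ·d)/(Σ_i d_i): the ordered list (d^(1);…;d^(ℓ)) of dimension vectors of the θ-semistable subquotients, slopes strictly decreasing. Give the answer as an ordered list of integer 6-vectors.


Interval decomposition of M: I[1,1], I[1,4], I[2,2], I[4,4], I[4,5], I[5,5]^2, I[6,6]^2.
HN type (ℓ=5): μ^(1)=35; μ^(2)=9; μ^(3)=5/2; μ^(4)=-4; μ^(5)=-30

((1, 0, 0, 0, 0, 0); (0, 0, 0, 0, 3, 0); (1, 1, 1, 1, 0, 0); (0, 1, 0, 0, 0, 2); (0, 0, 0, 2, 0, 0))


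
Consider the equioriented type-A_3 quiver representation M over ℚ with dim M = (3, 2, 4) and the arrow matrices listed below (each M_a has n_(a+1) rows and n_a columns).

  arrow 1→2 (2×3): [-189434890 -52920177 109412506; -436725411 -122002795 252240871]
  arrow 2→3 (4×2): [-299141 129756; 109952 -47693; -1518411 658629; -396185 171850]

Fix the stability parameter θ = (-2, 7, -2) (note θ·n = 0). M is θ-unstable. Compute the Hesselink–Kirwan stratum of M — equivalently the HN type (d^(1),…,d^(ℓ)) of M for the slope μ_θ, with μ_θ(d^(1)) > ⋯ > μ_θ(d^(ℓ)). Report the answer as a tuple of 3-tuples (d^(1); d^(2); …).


Via rank(M_{q-1}∘⋯∘M_p): M ≅ I[1,1], I[1,3]^2, I[3,3]^2.
μ_θ-semistable layers: μ^(1)=5/2; μ^(2)=-2

((0, 2, 2); (3, 0, 2))


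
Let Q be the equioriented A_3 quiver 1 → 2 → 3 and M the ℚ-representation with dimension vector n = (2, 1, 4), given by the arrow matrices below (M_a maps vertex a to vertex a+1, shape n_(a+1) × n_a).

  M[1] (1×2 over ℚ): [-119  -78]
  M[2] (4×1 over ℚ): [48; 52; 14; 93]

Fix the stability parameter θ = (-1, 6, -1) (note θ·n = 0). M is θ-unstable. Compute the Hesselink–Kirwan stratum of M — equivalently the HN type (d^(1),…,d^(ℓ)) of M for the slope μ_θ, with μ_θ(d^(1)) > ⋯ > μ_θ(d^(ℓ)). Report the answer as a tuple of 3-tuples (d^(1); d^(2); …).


Via rank(M_{q-1}∘⋯∘M_p): M ≅ I[1,1], I[1,3], I[3,3]^3.
μ_θ-semistable layers: μ^(1)=5/2; μ^(2)=-1

((0, 1, 1); (2, 0, 3))


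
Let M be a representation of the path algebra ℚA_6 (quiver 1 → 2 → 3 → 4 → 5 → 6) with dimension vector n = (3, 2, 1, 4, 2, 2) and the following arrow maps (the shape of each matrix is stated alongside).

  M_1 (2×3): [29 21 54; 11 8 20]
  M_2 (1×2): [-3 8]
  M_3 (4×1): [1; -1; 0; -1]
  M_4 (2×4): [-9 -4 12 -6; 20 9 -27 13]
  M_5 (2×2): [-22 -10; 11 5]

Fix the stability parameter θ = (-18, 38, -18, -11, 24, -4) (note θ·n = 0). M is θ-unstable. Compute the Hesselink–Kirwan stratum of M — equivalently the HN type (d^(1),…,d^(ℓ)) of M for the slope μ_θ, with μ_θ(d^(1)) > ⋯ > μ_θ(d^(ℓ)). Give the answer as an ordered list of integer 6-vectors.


Via rank(M_{q-1}∘⋯∘M_p): M ≅ I[1,1], I[1,2], I[1,6], I[4,4]^2, I[4,5], I[6,6].
μ_θ-semistable layers: μ^(1)=38; μ^(2)=24; μ^(3)=10; μ^(4)=3; μ^(5)=-4; μ^(6)=-11; μ^(7)=-18

((0, 1, 0, 0, 0, 0); (0, 0, 0, 0, 1, 0); (0, 0, 0, 0, 1, 1); (0, 1, 1, 1, 0, 0); (0, 0, 0, 0, 0, 1); (0, 0, 0, 3, 0, 0); (3, 0, 0, 0, 0, 0))


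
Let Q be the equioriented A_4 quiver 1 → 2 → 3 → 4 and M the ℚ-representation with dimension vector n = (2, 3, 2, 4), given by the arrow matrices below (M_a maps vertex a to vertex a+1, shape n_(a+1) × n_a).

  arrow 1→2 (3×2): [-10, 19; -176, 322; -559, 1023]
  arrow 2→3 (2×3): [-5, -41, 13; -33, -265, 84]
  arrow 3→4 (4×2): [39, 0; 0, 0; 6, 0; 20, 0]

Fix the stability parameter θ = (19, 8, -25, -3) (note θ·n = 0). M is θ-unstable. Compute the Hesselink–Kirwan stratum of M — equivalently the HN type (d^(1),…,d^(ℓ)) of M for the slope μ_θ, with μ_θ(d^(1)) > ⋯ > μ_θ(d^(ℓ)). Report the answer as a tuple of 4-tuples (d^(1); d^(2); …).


Barcode: M ≅ I[1,3], I[1,4], I[2,2], I[4,4]^3. HN layers by μ_θ (4 steps, strictly decreasing):
  μ^(1)=8; μ^(2)=2/3; μ^(3)=-1/4; μ^(4)=-3

((0, 1, 0, 0); (1, 1, 1, 0); (1, 1, 1, 1); (0, 0, 0, 3))


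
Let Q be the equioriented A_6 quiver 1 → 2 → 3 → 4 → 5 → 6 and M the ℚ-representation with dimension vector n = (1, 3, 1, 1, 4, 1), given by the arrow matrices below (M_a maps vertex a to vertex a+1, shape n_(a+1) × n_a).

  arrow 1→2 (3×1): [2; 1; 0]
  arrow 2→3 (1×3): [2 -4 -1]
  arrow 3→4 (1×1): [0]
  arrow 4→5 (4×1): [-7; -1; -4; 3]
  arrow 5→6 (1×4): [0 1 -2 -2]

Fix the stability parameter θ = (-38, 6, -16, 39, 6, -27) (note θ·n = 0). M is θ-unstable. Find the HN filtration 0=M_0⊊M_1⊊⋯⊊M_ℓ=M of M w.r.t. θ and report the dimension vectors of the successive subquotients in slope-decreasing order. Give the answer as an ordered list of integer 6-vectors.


Interval decomposition of M: I[1,2], I[2,2], I[2,3], I[4,6], I[5,5]^3.
HN type (ℓ=3): μ^(1)=6; μ^(2)=-5; μ^(3)=-38

((0, 2, 0, 1, 4, 1); (0, 1, 1, 0, 0, 0); (1, 0, 0, 0, 0, 0))


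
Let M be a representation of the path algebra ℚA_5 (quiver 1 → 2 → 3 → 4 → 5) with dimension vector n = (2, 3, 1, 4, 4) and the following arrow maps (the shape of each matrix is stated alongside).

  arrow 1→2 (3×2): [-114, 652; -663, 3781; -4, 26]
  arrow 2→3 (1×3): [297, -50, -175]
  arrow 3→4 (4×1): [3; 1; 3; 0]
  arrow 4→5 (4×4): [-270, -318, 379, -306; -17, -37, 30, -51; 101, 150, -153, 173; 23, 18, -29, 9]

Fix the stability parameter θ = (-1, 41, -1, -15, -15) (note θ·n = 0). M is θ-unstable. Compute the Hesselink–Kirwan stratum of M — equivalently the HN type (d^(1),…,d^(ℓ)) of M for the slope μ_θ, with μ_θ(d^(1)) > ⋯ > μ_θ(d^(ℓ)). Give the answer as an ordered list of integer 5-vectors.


Barcode: M ≅ I[1,2], I[1,5], I[2,2], I[4,5]^3. HN layers by μ_θ (4 steps, strictly decreasing):
  μ^(1)=41; μ^(2)=5/2; μ^(3)=-1; μ^(4)=-15

((0, 2, 0, 0, 0); (0, 1, 1, 1, 1); (2, 0, 0, 0, 0); (0, 0, 0, 3, 3))


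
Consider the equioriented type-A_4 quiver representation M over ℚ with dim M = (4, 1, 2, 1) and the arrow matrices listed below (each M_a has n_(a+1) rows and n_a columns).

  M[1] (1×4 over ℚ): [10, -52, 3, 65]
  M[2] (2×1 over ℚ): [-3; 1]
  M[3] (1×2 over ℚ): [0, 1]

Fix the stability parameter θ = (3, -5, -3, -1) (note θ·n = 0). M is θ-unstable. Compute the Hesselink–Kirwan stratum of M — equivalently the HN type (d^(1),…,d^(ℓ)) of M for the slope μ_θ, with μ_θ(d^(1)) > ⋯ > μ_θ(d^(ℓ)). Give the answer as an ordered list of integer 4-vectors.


Via rank(M_{q-1}∘⋯∘M_p): M ≅ I[1,1]^3, I[1,4], I[3,3].
μ_θ-semistable layers: μ^(1)=3; μ^(2)=-1; μ^(3)=-5/3; μ^(4)=-3

((3, 0, 0, 0); (0, 0, 0, 1); (1, 1, 1, 0); (0, 0, 1, 0))


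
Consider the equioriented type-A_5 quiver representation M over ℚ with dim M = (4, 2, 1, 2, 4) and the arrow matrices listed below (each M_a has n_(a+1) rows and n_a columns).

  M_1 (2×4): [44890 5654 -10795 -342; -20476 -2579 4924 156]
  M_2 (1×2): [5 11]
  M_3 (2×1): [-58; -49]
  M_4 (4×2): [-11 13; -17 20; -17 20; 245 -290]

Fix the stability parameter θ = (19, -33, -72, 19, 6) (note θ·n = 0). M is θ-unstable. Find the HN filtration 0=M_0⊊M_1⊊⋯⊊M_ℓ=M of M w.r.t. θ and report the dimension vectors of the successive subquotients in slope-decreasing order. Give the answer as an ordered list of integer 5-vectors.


Interval decomposition of M: I[1,1]^2, I[1,2], I[1,5], I[4,5], I[5,5]^2.
HN type (ℓ=5): μ^(1)=19; μ^(2)=25/2; μ^(3)=6; μ^(4)=-7; μ^(5)=-86/3

((2, 0, 0, 0, 0); (0, 0, 0, 2, 2); (0, 0, 0, 0, 2); (1, 1, 0, 0, 0); (1, 1, 1, 0, 0))


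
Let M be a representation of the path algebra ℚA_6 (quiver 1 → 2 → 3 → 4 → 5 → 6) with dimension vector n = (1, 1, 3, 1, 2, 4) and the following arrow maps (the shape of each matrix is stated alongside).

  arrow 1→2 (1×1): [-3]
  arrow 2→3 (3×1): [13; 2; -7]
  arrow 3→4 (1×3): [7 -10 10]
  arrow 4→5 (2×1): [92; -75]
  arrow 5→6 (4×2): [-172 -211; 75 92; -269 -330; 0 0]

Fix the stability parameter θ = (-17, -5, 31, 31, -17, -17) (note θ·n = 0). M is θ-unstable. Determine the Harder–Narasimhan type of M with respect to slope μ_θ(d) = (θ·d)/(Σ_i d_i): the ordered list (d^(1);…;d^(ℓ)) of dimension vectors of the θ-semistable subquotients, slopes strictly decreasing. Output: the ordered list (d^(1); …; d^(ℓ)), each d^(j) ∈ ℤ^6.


Barcode: M ≅ I[1,6], I[3,3]^2, I[5,6], I[6,6]^2. HN layers by μ_θ (4 steps, strictly decreasing):
  μ^(1)=31; μ^(2)=7; μ^(3)=-5; μ^(4)=-17

((0, 0, 2, 0, 0, 0); (0, 0, 1, 1, 1, 1); (0, 1, 0, 0, 0, 0); (1, 0, 0, 0, 1, 3))


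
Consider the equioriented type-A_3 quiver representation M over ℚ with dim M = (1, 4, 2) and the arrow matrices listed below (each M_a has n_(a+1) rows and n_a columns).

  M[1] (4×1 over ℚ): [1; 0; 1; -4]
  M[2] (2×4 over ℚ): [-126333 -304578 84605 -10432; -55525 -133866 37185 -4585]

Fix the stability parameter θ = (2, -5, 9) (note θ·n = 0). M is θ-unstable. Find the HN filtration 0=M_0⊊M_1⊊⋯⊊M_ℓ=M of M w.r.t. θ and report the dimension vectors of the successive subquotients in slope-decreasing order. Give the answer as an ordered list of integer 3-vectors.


Via rank(M_{q-1}∘⋯∘M_p): M ≅ I[1,2], I[2,2], I[2,3]^2.
μ_θ-semistable layers: μ^(1)=9; μ^(2)=-3/2; μ^(3)=-5

((0, 0, 2); (1, 1, 0); (0, 3, 0))


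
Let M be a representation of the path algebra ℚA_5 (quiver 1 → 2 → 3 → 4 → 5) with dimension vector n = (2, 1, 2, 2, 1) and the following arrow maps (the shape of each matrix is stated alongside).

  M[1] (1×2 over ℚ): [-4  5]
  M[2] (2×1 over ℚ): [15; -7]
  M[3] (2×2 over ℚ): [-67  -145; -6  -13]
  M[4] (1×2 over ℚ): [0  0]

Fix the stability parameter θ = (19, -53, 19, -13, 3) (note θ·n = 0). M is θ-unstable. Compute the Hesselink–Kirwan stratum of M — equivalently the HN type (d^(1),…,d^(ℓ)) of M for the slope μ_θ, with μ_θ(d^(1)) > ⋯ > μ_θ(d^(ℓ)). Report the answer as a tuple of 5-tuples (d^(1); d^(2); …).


Interval decomposition of M: I[1,1], I[1,4], I[3,4], I[5,5].
HN type (ℓ=3): μ^(1)=19; μ^(2)=3; μ^(3)=-17

((1, 0, 0, 0, 0); (0, 0, 2, 2, 1); (1, 1, 0, 0, 0))


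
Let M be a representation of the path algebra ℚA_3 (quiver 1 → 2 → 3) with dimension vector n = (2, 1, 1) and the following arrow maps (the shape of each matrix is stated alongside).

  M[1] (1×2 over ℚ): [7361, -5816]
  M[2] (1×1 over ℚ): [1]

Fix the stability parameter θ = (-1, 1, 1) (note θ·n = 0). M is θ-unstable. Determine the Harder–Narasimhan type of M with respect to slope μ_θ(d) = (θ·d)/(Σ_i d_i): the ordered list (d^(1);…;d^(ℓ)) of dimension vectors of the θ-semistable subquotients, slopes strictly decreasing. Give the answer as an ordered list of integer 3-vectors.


Barcode: M ≅ I[1,1], I[1,3]. HN layers by μ_θ (2 steps, strictly decreasing):
  μ^(1)=1; μ^(2)=-1

((0, 1, 1); (2, 0, 0))


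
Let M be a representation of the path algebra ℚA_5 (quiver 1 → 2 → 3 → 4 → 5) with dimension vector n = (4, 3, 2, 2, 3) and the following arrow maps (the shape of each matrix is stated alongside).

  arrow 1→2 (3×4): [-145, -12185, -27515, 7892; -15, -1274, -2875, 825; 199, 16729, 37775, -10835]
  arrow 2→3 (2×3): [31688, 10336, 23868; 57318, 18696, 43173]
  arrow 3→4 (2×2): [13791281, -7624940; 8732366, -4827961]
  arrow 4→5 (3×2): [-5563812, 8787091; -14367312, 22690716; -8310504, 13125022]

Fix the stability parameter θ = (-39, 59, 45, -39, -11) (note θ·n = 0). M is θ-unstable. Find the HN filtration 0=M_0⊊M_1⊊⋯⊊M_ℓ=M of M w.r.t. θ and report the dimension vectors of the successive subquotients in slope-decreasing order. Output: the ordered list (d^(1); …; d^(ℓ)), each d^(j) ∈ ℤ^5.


Interval decomposition of M: I[1,1], I[1,2]^2, I[1,5], I[3,4], I[5,5]^2.
HN type (ℓ=5): μ^(1)=59; μ^(2)=27/2; μ^(3)=3; μ^(4)=-11; μ^(5)=-39

((0, 2, 0, 0, 0); (0, 1, 1, 1, 1); (0, 0, 1, 1, 0); (0, 0, 0, 0, 2); (4, 0, 0, 0, 0))


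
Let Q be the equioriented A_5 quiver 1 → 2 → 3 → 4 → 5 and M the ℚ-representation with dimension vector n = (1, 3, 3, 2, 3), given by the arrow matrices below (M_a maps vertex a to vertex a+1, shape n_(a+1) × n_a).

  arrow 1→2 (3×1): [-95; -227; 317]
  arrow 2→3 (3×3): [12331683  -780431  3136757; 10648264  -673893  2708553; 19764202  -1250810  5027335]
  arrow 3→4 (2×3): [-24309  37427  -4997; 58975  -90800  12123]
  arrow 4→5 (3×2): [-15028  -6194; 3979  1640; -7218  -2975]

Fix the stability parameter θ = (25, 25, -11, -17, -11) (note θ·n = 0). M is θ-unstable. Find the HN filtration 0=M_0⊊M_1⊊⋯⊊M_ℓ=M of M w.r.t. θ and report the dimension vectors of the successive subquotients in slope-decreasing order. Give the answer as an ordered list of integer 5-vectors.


Barcode: M ≅ I[1,3], I[2,5]^2, I[5,5]. HN layers by μ_θ (3 steps, strictly decreasing):
  μ^(1)=13; μ^(2)=-7/2; μ^(3)=-11

((1, 1, 1, 0, 0); (0, 2, 2, 2, 2); (0, 0, 0, 0, 1))


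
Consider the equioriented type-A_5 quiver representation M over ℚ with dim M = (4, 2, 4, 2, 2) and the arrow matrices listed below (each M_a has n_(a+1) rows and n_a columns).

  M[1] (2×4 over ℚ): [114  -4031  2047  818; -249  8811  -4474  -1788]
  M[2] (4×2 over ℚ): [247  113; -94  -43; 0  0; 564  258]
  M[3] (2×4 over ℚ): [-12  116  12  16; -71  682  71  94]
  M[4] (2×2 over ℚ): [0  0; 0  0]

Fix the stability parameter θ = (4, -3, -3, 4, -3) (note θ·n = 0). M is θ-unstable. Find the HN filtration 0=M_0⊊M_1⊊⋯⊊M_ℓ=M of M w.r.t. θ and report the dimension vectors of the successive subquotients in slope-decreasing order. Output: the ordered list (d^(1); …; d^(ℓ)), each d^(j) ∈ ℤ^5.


Barcode: M ≅ I[1,1]^2, I[1,4]^2, I[3,3]^2, I[5,5]^2. HN layers by μ_θ (3 steps, strictly decreasing):
  μ^(1)=4; μ^(2)=-2/3; μ^(3)=-3

((2, 0, 0, 2, 0); (2, 2, 2, 0, 0); (0, 0, 2, 0, 2))


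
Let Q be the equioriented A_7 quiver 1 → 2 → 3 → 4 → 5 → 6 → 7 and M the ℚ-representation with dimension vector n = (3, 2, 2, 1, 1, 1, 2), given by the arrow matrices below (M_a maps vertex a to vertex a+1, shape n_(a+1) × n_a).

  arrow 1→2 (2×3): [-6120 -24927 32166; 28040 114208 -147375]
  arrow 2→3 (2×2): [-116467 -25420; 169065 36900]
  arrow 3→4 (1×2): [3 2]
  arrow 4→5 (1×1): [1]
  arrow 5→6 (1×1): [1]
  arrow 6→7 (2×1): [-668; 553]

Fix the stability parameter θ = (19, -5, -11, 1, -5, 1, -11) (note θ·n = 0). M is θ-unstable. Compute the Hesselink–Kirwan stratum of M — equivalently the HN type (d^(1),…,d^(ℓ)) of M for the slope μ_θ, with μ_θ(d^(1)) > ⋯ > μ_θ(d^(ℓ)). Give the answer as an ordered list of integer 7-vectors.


Via rank(M_{q-1}∘⋯∘M_p): M ≅ I[1,1], I[1,2], I[1,7], I[3,3], I[7,7].
μ_θ-semistable layers: μ^(1)=19; μ^(2)=7; μ^(3)=-11/7; μ^(4)=-11

((1, 0, 0, 0, 0, 0, 0); (1, 1, 0, 0, 0, 0, 0); (1, 1, 1, 1, 1, 1, 1); (0, 0, 1, 0, 0, 0, 1))


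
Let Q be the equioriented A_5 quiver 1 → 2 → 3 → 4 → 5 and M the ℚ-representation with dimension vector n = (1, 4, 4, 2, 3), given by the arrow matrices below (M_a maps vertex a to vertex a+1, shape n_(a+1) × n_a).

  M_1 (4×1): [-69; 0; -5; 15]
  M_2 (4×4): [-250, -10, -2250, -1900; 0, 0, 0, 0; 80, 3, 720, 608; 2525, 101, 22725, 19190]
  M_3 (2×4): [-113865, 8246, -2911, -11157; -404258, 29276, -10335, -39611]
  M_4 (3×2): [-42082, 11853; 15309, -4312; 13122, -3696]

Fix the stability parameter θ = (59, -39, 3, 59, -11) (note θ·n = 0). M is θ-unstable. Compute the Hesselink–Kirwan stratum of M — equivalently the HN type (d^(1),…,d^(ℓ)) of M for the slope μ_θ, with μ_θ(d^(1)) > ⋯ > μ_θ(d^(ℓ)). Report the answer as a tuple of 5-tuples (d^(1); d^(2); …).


Barcode: M ≅ I[1,2], I[2,2], I[2,5]^2, I[3,3]^2, I[5,5]. HN layers by μ_θ (5 steps, strictly decreasing):
  μ^(1)=24; μ^(2)=10; μ^(3)=3; μ^(4)=-11; μ^(5)=-39

((0, 0, 0, 2, 2); (1, 1, 0, 0, 0); (0, 0, 4, 0, 0); (0, 0, 0, 0, 1); (0, 3, 0, 0, 0))


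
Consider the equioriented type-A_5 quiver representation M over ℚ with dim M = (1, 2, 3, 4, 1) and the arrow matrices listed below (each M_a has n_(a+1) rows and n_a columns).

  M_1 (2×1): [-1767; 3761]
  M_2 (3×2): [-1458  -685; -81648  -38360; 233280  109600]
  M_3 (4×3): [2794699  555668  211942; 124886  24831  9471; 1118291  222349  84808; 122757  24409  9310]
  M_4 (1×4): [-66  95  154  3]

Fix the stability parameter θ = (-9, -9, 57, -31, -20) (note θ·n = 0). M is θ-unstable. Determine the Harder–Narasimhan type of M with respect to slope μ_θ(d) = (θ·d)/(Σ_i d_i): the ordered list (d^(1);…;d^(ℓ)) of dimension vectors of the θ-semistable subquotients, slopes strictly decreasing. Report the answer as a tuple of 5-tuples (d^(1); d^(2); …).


Via rank(M_{q-1}∘⋯∘M_p): M ≅ I[1,5], I[2,2], I[3,4]^2, I[4,4].
μ_θ-semistable layers: μ^(1)=13; μ^(2)=2; μ^(3)=-9; μ^(4)=-31

((0, 0, 2, 2, 0); (0, 0, 1, 1, 1); (1, 2, 0, 0, 0); (0, 0, 0, 1, 0))


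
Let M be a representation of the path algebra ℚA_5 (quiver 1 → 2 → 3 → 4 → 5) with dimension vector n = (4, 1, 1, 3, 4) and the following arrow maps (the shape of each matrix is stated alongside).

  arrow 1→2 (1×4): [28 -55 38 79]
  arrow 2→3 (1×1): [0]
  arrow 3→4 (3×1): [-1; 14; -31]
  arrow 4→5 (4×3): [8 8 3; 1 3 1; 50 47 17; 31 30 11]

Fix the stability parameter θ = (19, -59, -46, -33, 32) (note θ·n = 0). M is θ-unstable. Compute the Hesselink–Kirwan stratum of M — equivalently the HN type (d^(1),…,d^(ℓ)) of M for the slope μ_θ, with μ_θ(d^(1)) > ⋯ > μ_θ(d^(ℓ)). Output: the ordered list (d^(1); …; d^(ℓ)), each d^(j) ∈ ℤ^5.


Interval decomposition of M: I[1,1]^3, I[1,2], I[3,5], I[4,5]^2, I[5,5].
HN type (ℓ=5): μ^(1)=32; μ^(2)=19; μ^(3)=-20; μ^(4)=-33; μ^(5)=-46

((0, 0, 0, 0, 4); (3, 0, 0, 0, 0); (1, 1, 0, 0, 0); (0, 0, 0, 3, 0); (0, 0, 1, 0, 0))


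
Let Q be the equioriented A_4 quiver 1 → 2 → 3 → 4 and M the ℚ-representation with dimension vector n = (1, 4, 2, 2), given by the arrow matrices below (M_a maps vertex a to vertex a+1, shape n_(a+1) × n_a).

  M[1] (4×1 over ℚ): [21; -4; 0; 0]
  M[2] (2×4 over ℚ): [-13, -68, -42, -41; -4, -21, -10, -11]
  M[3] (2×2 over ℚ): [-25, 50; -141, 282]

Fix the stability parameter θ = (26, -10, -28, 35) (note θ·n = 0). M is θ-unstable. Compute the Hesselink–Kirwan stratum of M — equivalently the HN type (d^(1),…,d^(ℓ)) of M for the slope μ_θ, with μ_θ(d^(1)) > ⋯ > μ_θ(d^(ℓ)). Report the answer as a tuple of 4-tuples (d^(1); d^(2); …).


Barcode: M ≅ I[1,4], I[2,2]^2, I[2,3], I[4,4]. HN layers by μ_θ (4 steps, strictly decreasing):
  μ^(1)=35; μ^(2)=-4; μ^(3)=-10; μ^(4)=-19

((0, 0, 0, 2); (1, 1, 1, 0); (0, 2, 0, 0); (0, 1, 1, 0))


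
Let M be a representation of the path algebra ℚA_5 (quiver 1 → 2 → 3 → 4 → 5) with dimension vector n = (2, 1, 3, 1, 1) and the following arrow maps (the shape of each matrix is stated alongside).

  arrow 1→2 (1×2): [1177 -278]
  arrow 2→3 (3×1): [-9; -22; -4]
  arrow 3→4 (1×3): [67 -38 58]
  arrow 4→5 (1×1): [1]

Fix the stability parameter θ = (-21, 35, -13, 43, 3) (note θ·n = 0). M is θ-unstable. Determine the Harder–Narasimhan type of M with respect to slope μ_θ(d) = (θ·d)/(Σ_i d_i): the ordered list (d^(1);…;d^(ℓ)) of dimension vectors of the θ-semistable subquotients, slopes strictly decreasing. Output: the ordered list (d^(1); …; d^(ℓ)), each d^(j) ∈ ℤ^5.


Interval decomposition of M: I[1,1], I[1,5], I[3,3]^2.
HN type (ℓ=4): μ^(1)=23; μ^(2)=11; μ^(3)=-13; μ^(4)=-21

((0, 0, 0, 1, 1); (0, 1, 1, 0, 0); (0, 0, 2, 0, 0); (2, 0, 0, 0, 0))


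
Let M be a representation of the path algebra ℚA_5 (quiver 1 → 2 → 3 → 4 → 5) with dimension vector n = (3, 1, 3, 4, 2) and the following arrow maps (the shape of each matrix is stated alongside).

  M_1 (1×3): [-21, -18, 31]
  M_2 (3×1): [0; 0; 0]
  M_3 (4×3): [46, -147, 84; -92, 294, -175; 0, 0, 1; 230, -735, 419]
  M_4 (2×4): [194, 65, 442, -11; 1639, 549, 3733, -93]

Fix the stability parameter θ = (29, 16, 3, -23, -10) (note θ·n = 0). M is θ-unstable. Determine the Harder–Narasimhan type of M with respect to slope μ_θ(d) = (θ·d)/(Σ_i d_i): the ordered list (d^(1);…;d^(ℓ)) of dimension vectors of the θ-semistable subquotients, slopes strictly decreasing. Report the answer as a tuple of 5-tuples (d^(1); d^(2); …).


Interval decomposition of M: I[1,1]^2, I[1,2], I[3,3], I[3,5]^2, I[4,4]^2.
HN type (ℓ=5): μ^(1)=29; μ^(2)=45/2; μ^(3)=3; μ^(4)=-10; μ^(5)=-23

((2, 0, 0, 0, 0); (1, 1, 0, 0, 0); (0, 0, 1, 0, 0); (0, 0, 2, 2, 2); (0, 0, 0, 2, 0))


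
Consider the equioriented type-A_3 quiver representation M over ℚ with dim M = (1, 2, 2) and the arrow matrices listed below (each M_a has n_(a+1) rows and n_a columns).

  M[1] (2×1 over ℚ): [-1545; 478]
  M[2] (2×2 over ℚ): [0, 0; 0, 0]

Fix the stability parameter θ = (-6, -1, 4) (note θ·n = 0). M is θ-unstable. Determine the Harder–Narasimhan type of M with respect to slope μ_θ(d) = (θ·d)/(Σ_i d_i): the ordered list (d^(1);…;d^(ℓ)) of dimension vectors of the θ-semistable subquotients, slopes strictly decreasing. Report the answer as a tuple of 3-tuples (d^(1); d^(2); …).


Via rank(M_{q-1}∘⋯∘M_p): M ≅ I[1,2], I[2,2], I[3,3]^2.
μ_θ-semistable layers: μ^(1)=4; μ^(2)=-1; μ^(3)=-6

((0, 0, 2); (0, 2, 0); (1, 0, 0))


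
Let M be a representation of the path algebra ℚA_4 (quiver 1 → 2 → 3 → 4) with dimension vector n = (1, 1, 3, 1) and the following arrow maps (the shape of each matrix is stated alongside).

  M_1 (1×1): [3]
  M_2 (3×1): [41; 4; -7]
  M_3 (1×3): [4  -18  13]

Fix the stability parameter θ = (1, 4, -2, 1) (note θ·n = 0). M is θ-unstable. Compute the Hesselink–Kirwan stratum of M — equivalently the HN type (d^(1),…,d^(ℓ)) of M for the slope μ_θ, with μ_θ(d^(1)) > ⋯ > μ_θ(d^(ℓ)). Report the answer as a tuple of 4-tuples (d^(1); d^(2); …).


Interval decomposition of M: I[1,4], I[3,3]^2.
HN type (ℓ=2): μ^(1)=1; μ^(2)=-2

((1, 1, 1, 1); (0, 0, 2, 0))


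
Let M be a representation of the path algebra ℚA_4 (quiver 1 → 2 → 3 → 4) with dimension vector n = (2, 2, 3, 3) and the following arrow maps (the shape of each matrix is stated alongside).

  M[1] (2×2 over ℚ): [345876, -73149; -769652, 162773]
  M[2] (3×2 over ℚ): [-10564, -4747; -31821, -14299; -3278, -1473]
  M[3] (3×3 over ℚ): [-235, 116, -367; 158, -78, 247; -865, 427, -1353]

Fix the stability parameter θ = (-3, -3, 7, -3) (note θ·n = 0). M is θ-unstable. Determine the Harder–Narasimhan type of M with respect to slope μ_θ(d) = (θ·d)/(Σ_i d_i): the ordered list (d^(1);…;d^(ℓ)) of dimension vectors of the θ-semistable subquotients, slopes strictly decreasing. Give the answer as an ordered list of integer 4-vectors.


Barcode: M ≅ I[1,1], I[1,4], I[2,4], I[3,4]. HN layers by μ_θ (2 steps, strictly decreasing):
  μ^(1)=2; μ^(2)=-3

((0, 0, 3, 3); (2, 2, 0, 0))


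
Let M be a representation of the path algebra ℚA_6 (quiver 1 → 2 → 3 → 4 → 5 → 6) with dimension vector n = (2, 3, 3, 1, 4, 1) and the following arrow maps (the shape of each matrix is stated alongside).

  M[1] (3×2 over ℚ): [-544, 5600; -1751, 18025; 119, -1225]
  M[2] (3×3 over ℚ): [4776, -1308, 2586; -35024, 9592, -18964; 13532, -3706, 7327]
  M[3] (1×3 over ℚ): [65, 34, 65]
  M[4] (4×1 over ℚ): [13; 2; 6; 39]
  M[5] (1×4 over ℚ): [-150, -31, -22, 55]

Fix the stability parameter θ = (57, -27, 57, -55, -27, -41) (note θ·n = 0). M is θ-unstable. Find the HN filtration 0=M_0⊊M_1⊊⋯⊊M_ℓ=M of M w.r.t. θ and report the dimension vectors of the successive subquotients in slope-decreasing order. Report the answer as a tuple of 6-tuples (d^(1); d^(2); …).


Barcode: M ≅ I[1,1], I[1,6], I[2,2]^2, I[3,3]^2, I[5,5]^3. HN layers by μ_θ (3 steps, strictly decreasing):
  μ^(1)=57; μ^(2)=-6; μ^(3)=-27

((1, 0, 2, 0, 0, 0); (1, 1, 1, 1, 1, 1); (0, 2, 0, 0, 3, 0))


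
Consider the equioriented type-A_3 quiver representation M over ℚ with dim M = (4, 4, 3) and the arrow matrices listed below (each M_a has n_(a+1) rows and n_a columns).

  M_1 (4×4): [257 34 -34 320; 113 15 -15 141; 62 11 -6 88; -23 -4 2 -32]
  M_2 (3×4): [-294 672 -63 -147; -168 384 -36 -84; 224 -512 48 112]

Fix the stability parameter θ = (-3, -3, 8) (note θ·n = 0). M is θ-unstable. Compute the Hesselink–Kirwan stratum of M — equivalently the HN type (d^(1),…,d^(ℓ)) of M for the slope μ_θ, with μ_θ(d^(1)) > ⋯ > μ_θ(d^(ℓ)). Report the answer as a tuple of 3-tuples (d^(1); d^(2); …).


Via rank(M_{q-1}∘⋯∘M_p): M ≅ I[1,1], I[1,2]^2, I[1,3], I[2,2], I[3,3]^2.
μ_θ-semistable layers: μ^(1)=8; μ^(2)=-3

((0, 0, 3); (4, 4, 0))


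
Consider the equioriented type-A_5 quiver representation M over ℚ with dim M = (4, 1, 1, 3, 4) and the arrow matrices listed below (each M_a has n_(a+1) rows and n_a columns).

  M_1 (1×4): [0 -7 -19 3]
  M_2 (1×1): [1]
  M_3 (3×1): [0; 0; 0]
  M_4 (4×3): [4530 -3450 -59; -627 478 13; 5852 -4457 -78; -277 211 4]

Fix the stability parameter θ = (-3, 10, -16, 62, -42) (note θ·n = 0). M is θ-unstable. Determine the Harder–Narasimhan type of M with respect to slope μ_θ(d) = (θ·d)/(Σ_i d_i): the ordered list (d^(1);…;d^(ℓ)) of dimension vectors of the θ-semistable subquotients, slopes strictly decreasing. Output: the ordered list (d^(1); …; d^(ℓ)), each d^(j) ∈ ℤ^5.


Interval decomposition of M: I[1,1]^3, I[1,3], I[4,5]^3, I[5,5].
HN type (ℓ=3): μ^(1)=10; μ^(2)=-3; μ^(3)=-42

((0, 0, 0, 3, 3); (4, 1, 1, 0, 0); (0, 0, 0, 0, 1))


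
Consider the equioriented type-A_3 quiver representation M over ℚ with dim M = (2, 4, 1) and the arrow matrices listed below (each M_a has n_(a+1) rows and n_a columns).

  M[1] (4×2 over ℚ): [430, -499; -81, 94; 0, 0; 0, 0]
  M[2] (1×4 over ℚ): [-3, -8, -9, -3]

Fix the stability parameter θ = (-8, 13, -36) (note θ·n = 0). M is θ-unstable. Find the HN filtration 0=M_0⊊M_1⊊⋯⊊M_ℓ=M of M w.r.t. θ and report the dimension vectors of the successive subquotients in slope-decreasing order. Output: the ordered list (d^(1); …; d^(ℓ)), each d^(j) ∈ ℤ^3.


Interval decomposition of M: I[1,2], I[1,3], I[2,2]^2.
HN type (ℓ=3): μ^(1)=13; μ^(2)=-8; μ^(3)=-31/3

((0, 3, 0); (1, 0, 0); (1, 1, 1))


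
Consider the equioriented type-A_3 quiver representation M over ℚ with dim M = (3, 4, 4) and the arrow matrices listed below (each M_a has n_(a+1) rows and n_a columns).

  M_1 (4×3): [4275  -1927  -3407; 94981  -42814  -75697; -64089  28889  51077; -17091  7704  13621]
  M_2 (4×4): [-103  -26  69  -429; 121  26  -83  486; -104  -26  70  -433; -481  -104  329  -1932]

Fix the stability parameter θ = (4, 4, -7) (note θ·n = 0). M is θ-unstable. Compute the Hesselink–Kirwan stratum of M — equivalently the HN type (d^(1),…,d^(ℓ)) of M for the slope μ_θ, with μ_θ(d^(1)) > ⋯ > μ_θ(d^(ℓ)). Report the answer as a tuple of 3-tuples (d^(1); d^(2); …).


Barcode: M ≅ I[1,2], I[1,3]^2, I[2,3], I[3,3]. HN layers by μ_θ (4 steps, strictly decreasing):
  μ^(1)=4; μ^(2)=1/3; μ^(3)=-3/2; μ^(4)=-7

((1, 1, 0); (2, 2, 2); (0, 1, 1); (0, 0, 1))


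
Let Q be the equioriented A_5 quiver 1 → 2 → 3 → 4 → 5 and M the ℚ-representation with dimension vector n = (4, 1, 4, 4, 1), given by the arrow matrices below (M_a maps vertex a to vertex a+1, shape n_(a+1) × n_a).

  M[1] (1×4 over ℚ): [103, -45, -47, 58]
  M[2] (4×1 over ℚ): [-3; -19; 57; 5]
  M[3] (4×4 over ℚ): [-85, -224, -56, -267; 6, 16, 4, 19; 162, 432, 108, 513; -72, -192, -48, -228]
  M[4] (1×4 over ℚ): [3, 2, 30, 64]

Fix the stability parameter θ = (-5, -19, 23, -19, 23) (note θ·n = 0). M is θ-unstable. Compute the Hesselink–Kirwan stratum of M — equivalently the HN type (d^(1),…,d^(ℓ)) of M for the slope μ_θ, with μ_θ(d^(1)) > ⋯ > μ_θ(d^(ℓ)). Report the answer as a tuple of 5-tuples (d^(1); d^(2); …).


Barcode: M ≅ I[1,1]^3, I[1,5], I[3,3]^2, I[3,4], I[4,4]^2. HN layers by μ_θ (5 steps, strictly decreasing):
  μ^(1)=23; μ^(2)=2; μ^(3)=-5; μ^(4)=-12; μ^(5)=-19

((0, 0, 2, 0, 1); (0, 0, 2, 2, 0); (3, 0, 0, 0, 0); (1, 1, 0, 0, 0); (0, 0, 0, 2, 0))


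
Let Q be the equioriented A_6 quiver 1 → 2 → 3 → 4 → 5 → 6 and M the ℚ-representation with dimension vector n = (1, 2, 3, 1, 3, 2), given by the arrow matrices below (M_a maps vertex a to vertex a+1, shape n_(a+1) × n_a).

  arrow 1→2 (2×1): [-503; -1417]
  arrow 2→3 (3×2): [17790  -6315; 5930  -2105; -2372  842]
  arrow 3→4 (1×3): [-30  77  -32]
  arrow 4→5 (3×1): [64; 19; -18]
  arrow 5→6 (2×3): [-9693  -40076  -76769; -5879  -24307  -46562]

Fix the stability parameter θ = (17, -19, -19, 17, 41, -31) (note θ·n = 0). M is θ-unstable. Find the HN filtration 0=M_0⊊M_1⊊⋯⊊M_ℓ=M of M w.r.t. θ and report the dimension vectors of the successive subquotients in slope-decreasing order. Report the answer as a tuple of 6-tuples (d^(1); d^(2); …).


Barcode: M ≅ I[1,6], I[2,2], I[3,3]^2, I[5,5], I[5,6]. HN layers by μ_θ (5 steps, strictly decreasing):
  μ^(1)=41; μ^(2)=9; μ^(3)=5; μ^(4)=-7; μ^(5)=-19

((0, 0, 0, 0, 1, 0); (0, 0, 0, 1, 1, 1); (0, 0, 0, 0, 1, 1); (1, 1, 1, 0, 0, 0); (0, 1, 2, 0, 0, 0))


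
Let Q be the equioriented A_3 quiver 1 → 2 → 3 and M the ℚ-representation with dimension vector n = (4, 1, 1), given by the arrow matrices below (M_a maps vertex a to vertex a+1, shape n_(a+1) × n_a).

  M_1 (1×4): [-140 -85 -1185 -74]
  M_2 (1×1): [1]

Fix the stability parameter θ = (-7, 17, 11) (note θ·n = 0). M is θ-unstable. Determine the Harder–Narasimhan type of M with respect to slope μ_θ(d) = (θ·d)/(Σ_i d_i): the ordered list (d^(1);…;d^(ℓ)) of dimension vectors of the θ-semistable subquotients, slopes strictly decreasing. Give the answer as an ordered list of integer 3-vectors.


Interval decomposition of M: I[1,1]^3, I[1,3].
HN type (ℓ=2): μ^(1)=14; μ^(2)=-7

((0, 1, 1); (4, 0, 0))


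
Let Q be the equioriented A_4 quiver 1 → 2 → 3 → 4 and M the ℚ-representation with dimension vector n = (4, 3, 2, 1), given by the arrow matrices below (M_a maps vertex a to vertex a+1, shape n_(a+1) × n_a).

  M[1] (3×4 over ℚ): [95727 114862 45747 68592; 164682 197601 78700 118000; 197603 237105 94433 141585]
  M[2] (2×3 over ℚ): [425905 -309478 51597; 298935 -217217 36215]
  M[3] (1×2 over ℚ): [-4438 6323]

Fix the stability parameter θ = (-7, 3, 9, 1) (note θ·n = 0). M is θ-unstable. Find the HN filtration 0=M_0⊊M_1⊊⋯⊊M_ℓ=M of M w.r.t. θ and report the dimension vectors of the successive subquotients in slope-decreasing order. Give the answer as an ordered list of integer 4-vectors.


Interval decomposition of M: I[1,1], I[1,2], I[1,3], I[1,4].
HN type (ℓ=4): μ^(1)=9; μ^(2)=5; μ^(3)=3; μ^(4)=-7

((0, 0, 1, 0); (0, 0, 1, 1); (0, 3, 0, 0); (4, 0, 0, 0))


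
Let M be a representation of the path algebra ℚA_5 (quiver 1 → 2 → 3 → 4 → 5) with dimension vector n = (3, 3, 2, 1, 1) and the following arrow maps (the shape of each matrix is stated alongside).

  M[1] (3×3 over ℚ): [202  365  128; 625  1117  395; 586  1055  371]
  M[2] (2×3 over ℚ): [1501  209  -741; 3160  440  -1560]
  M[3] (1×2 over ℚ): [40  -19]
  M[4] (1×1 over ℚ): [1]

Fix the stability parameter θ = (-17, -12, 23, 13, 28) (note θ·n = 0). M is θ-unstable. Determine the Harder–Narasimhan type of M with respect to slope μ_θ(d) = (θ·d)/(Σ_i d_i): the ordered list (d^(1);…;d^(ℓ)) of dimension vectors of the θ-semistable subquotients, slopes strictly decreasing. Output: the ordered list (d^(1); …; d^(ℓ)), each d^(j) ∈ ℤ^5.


Interval decomposition of M: I[1,2]^2, I[1,3], I[3,5].
HN type (ℓ=5): μ^(1)=28; μ^(2)=23; μ^(3)=18; μ^(4)=-12; μ^(5)=-17

((0, 0, 0, 0, 1); (0, 0, 1, 0, 0); (0, 0, 1, 1, 0); (0, 3, 0, 0, 0); (3, 0, 0, 0, 0))
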